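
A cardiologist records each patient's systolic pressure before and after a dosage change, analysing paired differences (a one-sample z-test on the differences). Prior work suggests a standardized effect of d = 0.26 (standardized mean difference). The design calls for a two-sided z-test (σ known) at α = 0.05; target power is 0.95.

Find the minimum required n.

Set Φ(δ − 1.960) = 0.95; then δ − 1.960 = Φ⁻¹(0.95) = 1.645, giving δ = 3.605.
(The Φ(−δ − z_{α/2}) term is vanishingly small for δ > 0 and is dropped in the standard sample-size formula.)
δ = d·√n ⇒ n = (δ/d)² = (3.605 / 0.26)² = 192.23.
Rounding up, n = 193.

n = 193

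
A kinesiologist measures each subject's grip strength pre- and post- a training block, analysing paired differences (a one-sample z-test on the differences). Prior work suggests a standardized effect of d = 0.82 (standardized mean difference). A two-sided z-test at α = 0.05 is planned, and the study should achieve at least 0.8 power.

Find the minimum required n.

n = 12

Set Φ(δ − 1.960) = 0.8; then δ − 1.960 = Φ⁻¹(0.8) = 0.842, giving δ = 2.802.
(The Φ(−δ − z_{α/2}) term is vanishingly small for δ > 0 and is dropped in the standard sample-size formula.)
δ = d·√n ⇒ n = (δ/d)² = (2.802 / 0.82)² = 11.67.
Rounding up, n = 12.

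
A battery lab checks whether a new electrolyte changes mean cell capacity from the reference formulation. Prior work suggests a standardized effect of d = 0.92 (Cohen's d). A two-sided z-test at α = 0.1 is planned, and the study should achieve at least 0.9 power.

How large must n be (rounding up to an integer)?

For power 0.9 need Φ(δ − z_{0.05}) = 0.9, so δ = z_{0.05} + z_{0.10} = 1.645 + 1.282 = 2.926.
(The Φ(−δ − z_{α/2}) term is vanishingly small for δ > 0 and is dropped in the standard sample-size formula.)
δ = d·√n ⇒ n = (δ/d)² = (2.926 / 0.92)² = 10.12.
Rounding up, n = 11.

n = 11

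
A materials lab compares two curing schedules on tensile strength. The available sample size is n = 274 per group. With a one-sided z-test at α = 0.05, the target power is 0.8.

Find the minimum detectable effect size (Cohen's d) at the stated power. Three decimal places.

Need Φ(δ − 1.645) = 0.8, so δ = 1.645 + 0.842 = 2.486.
δ = d·√(n/2) ⇒ d = δ/√(n/2) = 2.486/√(274/2) = 0.2124.

d ≈ 0.212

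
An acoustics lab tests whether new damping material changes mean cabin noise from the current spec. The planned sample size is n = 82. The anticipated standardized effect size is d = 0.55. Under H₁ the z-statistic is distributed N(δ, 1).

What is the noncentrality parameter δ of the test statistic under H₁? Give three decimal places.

δ ≈ 4.980

δ = d·√n = 0.55 × √82 = 4.9805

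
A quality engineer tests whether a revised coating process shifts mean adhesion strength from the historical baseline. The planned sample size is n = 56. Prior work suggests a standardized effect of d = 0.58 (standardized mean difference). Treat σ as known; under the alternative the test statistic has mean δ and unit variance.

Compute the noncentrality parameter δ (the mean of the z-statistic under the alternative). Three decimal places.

The noncentrality parameter scales effect size by the design's sample-size factor: δ = d·√n = 0.58 × √56 = 4.3403

δ ≈ 4.340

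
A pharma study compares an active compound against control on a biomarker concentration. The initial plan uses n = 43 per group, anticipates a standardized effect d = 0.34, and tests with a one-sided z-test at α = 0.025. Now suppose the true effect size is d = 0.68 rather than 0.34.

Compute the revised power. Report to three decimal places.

With d = 0.68: δ = d·√(n/2) = 0.68 × √(43/2) = 3.1530. Critical value z_{0.025} = 1.960.
Revised power = Φ(δ − 1.960) = Φ(1.193) = 0.8836.

Power ≈ 0.884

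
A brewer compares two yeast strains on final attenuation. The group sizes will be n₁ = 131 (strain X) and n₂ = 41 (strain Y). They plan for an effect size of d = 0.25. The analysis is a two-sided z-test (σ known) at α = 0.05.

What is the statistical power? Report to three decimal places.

Noncentrality parameter: δ = d / √(1/n₁ + 1/n₂) = 0.25 / √(1/131 + 1/41) = 1.3970
Two-sided α = 0.05 → critical value z_{0.025} = 1.960.
Power = Φ(δ − 1.960) + Φ(−δ − 1.960) = Φ(-0.563) + Φ(-3.357) = 0.2867 + 0.0004 = 0.2871.

Power ≈ 0.287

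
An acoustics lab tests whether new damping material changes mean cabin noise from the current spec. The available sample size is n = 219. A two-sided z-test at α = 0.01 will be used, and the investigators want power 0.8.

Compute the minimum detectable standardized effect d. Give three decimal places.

Need Φ(δ − 2.576) = 0.8, so δ = 2.576 + 0.842 = 3.417.
(The second rejection-region term Φ(−δ − z_{α/2}) is negligible and dropped.)
δ = d·√n ⇒ d = δ/√n = 3.417/√219 = 0.2309.

d ≈ 0.231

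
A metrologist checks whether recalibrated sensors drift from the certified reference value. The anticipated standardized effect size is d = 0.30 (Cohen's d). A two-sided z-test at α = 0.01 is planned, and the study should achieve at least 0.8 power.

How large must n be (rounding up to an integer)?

n = 130

For power 0.8 need Φ(δ − z_{0.005}) = 0.8, so δ = z_{0.005} + z_{0.20} = 2.576 + 0.842 = 3.417.
(Ignoring the negligible lower-tail rejection probability gives the usual closed-form inversion.)
δ = d·√n ⇒ n = (δ/d)² = (3.417 / 0.30)² = 129.77.
Rounding up, n = 130.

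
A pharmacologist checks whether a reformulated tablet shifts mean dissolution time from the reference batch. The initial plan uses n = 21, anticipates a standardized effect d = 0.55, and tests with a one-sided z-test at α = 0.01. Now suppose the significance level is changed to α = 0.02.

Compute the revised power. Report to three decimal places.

δ = d·√n = 0.55 × √21 = 2.5204 (unchanged). New critical value: z_{0.02} = 2.054.
Revised power = Φ(δ − 2.054) = Φ(0.467) = 0.6796.

Power ≈ 0.680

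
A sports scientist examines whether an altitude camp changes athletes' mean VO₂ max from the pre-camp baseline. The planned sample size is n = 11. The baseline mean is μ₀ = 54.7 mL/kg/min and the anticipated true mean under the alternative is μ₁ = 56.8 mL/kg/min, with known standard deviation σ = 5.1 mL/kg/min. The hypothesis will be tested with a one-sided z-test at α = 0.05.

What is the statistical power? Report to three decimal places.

Power ≈ 0.390

Standardized effect: d = |μ₁ − μ₀| / σ = |56.8 − 54.7| / 5.1 = 0.4118
Noncentrality parameter: δ = d·√n = 0.4118 × √11 = 1.3657
One-sided α = 0.05 → critical value z_{0.05} = 1.645.
Power = P(Z > 1.645 − δ) = Φ(-0.279) = 0.3901.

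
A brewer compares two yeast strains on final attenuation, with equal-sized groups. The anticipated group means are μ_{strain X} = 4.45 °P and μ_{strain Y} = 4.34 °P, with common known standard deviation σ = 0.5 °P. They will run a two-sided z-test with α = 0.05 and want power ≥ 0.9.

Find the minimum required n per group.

n = 435 per group

Standardized effect: d = |μ_{strain X} − μ_{strain Y}| / σ = |4.45 − 4.34| / 0.5 = 0.2200
For power 0.9 need Φ(δ − z_{0.025}) = 0.9, so δ = z_{0.025} + z_{0.10} = 1.960 + 1.282 = 3.242.
(The Φ(−δ − z_{α/2}) term is vanishingly small for δ > 0 and is dropped in the standard sample-size formula.)
δ = d·√(n/2) ⇒ n = 2(δ/d)² = 2 × (3.242 / 0.2200)² = 434.19.
Rounding up, n = 435 per group.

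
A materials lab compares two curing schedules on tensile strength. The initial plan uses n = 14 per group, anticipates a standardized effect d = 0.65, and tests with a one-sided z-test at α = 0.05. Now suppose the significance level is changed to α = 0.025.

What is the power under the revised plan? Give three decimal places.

Power ≈ 0.405

δ = d·√(n/2) = 0.65 × √(14/2) = 1.7197 (unchanged). New critical value: z_{0.025} = 1.960.
Revised power = P(Z > 1.960 − δ) = Φ(-0.240) = 0.4051.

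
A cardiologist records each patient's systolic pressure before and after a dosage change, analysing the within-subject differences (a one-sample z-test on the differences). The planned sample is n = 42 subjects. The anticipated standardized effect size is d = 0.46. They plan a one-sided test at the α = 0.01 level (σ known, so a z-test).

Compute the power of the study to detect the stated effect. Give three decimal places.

Power ≈ 0.744

Noncentrality parameter: δ = d·√n = 0.46 × √42 = 2.9811
One-sided α = 0.01 → critical value z_{0.01} = 2.326.
Power = Φ(δ − 2.326) = Φ(0.655) = 0.7437.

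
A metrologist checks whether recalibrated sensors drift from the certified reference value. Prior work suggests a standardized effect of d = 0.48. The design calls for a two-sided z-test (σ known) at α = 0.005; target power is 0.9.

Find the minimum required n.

n = 73

Set Φ(δ − 2.807) = 0.9; then δ − 2.807 = Φ⁻¹(0.9) = 1.282, giving δ = 4.089.
(The Φ(−δ − z_{α/2}) term is vanishingly small for δ > 0 and is dropped in the standard sample-size formula.)
δ = d·√n ⇒ n = (δ/d)² = (4.089 / 0.48)² = 72.55.
Rounding up, n = 73.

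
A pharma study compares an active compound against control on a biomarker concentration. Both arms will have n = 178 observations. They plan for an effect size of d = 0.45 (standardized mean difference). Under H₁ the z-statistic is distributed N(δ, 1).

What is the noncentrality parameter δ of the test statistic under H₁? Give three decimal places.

δ ≈ 4.245

δ = d·√(n/2) = 0.45 × √(178/2) = 4.2453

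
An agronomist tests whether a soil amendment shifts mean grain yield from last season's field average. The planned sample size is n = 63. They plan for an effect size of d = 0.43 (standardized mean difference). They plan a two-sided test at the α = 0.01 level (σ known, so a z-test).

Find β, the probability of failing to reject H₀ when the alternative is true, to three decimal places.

β ≈ 0.201

Noncentrality parameter: δ = d·√n = 0.43 × √63 = 3.4130
Two-sided α = 0.01 → critical value z_{0.005} = 2.576.
Power = Φ(δ − 2.576) + Φ(−δ − 2.576) = Φ(0.837) + Φ(-5.989) = 0.7988 + 0.0000 = 0.7988.
Type II error: β = 1 − power = 1 − 0.7988 = 0.2012.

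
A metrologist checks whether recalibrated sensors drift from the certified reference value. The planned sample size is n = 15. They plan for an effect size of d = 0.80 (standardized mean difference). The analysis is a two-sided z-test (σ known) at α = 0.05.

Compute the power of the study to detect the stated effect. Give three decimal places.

Noncentrality parameter: δ = d·√n = 0.80 × √15 = 3.0984
Two-sided α = 0.05 → critical value z_{0.025} = 1.960.
Power = Φ(δ − 1.960) + Φ(−δ − 1.960) = Φ(1.138) + Φ(-5.058) = 0.8725 + 0.0000 = 0.8725.

Power ≈ 0.873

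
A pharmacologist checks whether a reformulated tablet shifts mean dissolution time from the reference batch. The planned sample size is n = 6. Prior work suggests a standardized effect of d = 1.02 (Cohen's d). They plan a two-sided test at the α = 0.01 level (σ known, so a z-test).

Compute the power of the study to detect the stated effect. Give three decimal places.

Power ≈ 0.469

Noncentrality parameter: δ = d·√n = 1.02 × √6 = 2.4985
Critical value for a two-sided test at α = 0.01: z_{α/2} = 2.576.
Power = Φ(δ − 2.576) + Φ(−δ − 2.576) = Φ(-0.077) + Φ(-5.074) = 0.4692 + 0.0000 = 0.4692.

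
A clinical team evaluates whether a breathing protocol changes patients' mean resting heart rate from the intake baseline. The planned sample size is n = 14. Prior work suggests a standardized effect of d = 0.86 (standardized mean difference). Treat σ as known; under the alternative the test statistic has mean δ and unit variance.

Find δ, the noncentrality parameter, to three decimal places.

δ = d·√n = 0.86 × √14 = 3.2178

δ ≈ 3.218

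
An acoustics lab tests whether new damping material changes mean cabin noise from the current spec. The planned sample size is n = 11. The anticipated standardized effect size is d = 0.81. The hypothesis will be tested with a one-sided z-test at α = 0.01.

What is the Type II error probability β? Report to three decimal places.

β ≈ 0.359

Noncentrality parameter: δ = d·√n = 0.81 × √11 = 2.6865
Critical value for a one-sided test at α = 0.01: z_α = 2.326.
Power = Φ(δ − 2.326) = Φ(0.360) = 0.6406.
Type II error: β = 1 − power = 1 − 0.6406 = 0.3594.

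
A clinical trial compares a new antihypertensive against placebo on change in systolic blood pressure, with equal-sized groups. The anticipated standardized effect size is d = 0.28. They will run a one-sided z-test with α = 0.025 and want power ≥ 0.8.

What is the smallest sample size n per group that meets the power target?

n = 201 per group

Set Φ(δ − 1.960) = 0.8; then δ − 1.960 = Φ⁻¹(0.8) = 0.842, giving δ = 2.802.
δ = d·√(n/2) ⇒ n = 2(δ/d)² = 2 × (2.802 / 0.28)² = 200.23.
Round up to the next whole unit.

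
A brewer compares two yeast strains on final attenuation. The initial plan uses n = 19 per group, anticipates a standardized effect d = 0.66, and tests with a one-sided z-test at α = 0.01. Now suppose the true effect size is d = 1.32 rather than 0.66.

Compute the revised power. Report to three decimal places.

Power ≈ 0.959

With d = 1.32: δ = d·√(n/2) = 1.32 × √(19/2) = 4.0685. Critical value z_{0.01} = 2.326.
Revised power = P(Z > 2.326 − δ) = Φ(1.742) = 0.9593.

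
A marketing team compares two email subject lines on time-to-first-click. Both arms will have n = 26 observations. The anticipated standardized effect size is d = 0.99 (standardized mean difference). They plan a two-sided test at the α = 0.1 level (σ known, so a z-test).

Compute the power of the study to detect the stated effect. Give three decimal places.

Noncentrality parameter: δ = d·√(n/2) = 0.99 × √(26/2) = 3.5695
Critical value for a two-sided test at α = 0.1: z_{α/2} = 1.645.
Power = Φ(δ − 1.645) + Φ(−δ − 1.645) = Φ(1.925) + Φ(-5.214) = 0.9729 + 0.0000 = 0.9729.

Power ≈ 0.973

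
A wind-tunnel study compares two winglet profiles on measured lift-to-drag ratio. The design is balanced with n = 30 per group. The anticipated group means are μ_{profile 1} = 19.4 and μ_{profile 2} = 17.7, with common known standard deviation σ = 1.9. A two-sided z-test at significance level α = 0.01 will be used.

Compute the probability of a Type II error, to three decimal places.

β ≈ 0.187

Standardized effect: d = |μ_{profile 1} − μ_{profile 2}| / σ = |19.4 − 17.7| / 1.9 = 0.8947
Noncentrality parameter: δ = d·√(n/2) = 0.8947 × √(30/2) = 3.4653
Critical value for a two-sided test at α = 0.01: z_{α/2} = 2.576.
Power = Φ(δ − 2.576) + Φ(−δ − 2.576) = Φ(0.889) + Φ(-6.041) = 0.8131 + 0.0000 = 0.8131.
Type II error: β = 1 − power = 1 − 0.8131 = 0.1869.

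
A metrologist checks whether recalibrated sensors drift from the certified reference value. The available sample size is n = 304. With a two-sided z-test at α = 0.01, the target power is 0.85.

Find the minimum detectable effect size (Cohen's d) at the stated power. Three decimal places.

d ≈ 0.207

Need Φ(δ − 2.576) = 0.85, so δ = 2.576 + 1.036 = 3.612.
(The second rejection-region term Φ(−δ − z_{α/2}) is negligible and dropped.)
δ = d·√n ⇒ d = δ/√n = 3.612/√304 = 0.2072.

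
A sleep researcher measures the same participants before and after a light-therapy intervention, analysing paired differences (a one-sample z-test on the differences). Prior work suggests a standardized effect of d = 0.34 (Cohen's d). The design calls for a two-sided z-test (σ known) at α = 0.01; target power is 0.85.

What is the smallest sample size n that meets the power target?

n = 113

Set Φ(δ − 2.576) = 0.85; then δ − 2.576 = Φ⁻¹(0.85) = 1.036, giving δ = 3.612.
(Ignoring the negligible lower-tail rejection probability gives the usual closed-form inversion.)
δ = d·√n ⇒ n = (δ/d)² = (3.612 / 0.34)² = 112.88.
Round up to the next whole unit.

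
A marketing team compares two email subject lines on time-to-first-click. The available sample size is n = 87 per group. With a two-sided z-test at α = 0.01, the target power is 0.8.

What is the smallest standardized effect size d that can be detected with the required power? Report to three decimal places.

d ≈ 0.518

Required noncentrality: δ = z_{0.005} + z_{0.20} = 2.576 + 0.842 = 3.417.
(Lower-tail contribution to power is negligible for δ > 0.)
δ = d·√(n/2) ⇒ d = δ/√(n/2) = 3.417/√(87/2) = 0.5182.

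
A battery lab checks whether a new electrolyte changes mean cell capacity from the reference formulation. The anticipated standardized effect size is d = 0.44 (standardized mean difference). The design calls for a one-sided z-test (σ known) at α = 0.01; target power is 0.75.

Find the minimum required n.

Set Φ(δ − 2.326) = 0.75; then δ − 2.326 = Φ⁻¹(0.75) = 0.674, giving δ = 3.001.
δ = d·√n ⇒ n = (δ/d)² = (3.001 / 0.44)² = 46.51.
Rounding up, n = 47.

n = 47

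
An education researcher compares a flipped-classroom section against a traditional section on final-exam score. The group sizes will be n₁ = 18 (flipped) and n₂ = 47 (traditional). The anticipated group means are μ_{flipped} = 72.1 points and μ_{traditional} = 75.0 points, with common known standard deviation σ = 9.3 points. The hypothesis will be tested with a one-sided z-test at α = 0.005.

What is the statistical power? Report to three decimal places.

Standardized effect: d = |μ_{flipped} − μ_{traditional}| / σ = |72.1 − 75.0| / 9.3 = 0.3118
Noncentrality parameter: δ = d / √(1/n₁ + 1/n₂) = 0.3118 / √(1/18 + 1/47) = 1.1250
One-sided α = 0.005 → critical value z_{0.005} = 2.576.
Power = Φ(δ − 2.576) = Φ(-1.451) = 0.0734.

Power ≈ 0.073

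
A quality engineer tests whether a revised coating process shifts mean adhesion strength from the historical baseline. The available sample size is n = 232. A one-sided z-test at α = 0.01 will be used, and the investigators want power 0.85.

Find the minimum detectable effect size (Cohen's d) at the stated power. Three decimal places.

d ≈ 0.221

Need Φ(δ − 2.326) = 0.85, so δ = 2.326 + 1.036 = 3.363.
δ = d·√n ⇒ d = δ/√n = 3.363/√232 = 0.2208.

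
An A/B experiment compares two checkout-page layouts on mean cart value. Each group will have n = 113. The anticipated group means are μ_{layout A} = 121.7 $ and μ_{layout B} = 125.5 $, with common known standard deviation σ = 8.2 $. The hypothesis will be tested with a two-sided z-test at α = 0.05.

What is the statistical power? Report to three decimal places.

Standardized effect: d = |μ_{layout A} − μ_{layout B}| / σ = |121.7 − 125.5| / 8.2 = 0.4634
Noncentrality parameter: δ = d·√(n/2) = 0.4634 × √(113/2) = 3.4833
Two-sided α = 0.05 → critical value z_{0.025} = 1.960.
Power = Φ(δ − 1.960) + Φ(−δ − 1.960) = Φ(1.523) + Φ(-5.443) = 0.9362 + 0.0000 = 0.9362.

Power ≈ 0.936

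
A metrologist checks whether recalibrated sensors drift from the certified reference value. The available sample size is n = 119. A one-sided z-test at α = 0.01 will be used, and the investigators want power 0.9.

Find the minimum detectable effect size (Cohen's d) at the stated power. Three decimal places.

d ≈ 0.331

Need Φ(δ − 2.326) = 0.9, so δ = 2.326 + 1.282 = 3.608.
δ = d·√n ⇒ d = δ/√n = 3.608/√119 = 0.3307.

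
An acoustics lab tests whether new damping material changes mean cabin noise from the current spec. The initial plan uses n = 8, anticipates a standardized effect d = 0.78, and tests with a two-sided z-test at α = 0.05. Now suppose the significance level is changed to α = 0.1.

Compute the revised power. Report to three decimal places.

δ = d·√n = 0.78 × √8 = 2.2062 (unchanged). New critical value: z_{0.05} = 1.645.
Revised power = Φ(δ − 1.645) + Φ(−δ − 1.645) = Φ(0.561) + Φ(-3.851) = 0.7127 + 0.0001 = 0.7128.

Power ≈ 0.713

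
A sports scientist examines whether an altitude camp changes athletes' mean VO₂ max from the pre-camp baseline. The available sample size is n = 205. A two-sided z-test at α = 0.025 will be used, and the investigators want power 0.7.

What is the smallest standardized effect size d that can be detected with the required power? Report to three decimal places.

d ≈ 0.193

Need Φ(δ − 2.241) = 0.7, so δ = 2.241 + 0.524 = 2.766.
(Lower-tail contribution to power is negligible for δ > 0.)
δ = d·√n ⇒ d = δ/√n = 2.766/√205 = 0.1932.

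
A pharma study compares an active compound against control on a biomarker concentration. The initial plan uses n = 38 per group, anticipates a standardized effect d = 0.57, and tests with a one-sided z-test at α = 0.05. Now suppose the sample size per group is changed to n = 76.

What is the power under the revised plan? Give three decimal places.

Power ≈ 0.969

With n = 76 per group: δ = d·√(n/2) = 0.57 × √(76/2) = 3.5137. Critical value z_{0.05} = 1.645.
Revised power = Φ(δ − 1.645) = Φ(1.869) = 0.9692.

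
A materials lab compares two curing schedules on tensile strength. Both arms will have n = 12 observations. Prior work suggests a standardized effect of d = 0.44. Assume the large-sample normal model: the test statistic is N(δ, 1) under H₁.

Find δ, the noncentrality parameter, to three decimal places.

δ = d·√(n/2) = 0.44 × √(12/2) = 1.0778

δ ≈ 1.078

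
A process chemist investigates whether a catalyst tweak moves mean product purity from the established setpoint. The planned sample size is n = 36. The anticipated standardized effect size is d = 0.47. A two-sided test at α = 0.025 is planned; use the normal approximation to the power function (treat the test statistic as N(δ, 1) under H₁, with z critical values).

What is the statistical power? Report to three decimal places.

Power ≈ 0.719

Noncentrality parameter: λ = d·√n = 0.47 × √36 = 2.8200
Two-sided α = 0.025 → critical value z_{0.0125} = 2.241.
Power = Φ(λ − 2.241) + Φ(−λ − 2.241) = Φ(0.579) + Φ(-5.061) = 0.7186 + 0.0000 = 0.7186.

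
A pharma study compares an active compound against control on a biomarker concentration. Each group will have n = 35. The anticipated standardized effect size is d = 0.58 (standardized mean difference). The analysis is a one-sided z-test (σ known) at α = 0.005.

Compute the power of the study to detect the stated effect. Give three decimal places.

Power ≈ 0.441

Noncentrality parameter: δ = d·√(n/2) = 0.58 × √(35/2) = 2.4263
One-sided α = 0.005 → critical value z_{0.005} = 2.576.
Power = P(Z > 2.576 − δ) = Φ(-0.150) = 0.4406.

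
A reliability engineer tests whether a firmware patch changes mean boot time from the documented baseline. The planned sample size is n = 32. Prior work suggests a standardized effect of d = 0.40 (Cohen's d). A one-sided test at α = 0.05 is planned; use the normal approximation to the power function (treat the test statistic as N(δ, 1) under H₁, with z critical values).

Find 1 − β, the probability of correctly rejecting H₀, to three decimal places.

Noncentrality parameter: δ = d·√n = 0.40 × √32 = 2.2627
Critical value for a one-sided test at α = 0.05: z_α = 1.645.
Power = Φ(δ − 1.645) = Φ(0.618) = 0.7317.

Power ≈ 0.732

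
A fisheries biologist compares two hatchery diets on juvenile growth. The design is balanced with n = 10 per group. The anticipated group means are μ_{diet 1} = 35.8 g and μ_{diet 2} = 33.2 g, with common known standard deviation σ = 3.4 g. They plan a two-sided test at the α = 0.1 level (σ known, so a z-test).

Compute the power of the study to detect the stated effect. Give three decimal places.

Power ≈ 0.526

Standardized effect: d = |μ_{diet 1} − μ_{diet 2}| / σ = |35.8 − 33.2| / 3.4 = 0.7647
Noncentrality parameter: δ = d·√(n/2) = 0.7647 × √(10/2) = 1.7099
Critical value for a two-sided test at α = 0.1: z_{α/2} = 1.645.
Power = Φ(δ − 1.645) + Φ(−δ − 1.645) = Φ(0.065) + Φ(-3.355) = 0.5259 + 0.0004 = 0.5263.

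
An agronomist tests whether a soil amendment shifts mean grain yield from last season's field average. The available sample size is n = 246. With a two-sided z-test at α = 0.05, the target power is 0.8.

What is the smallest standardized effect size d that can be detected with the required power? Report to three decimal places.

Need Φ(δ − 1.960) = 0.8, so δ = 1.960 + 0.842 = 2.802.
(Lower-tail contribution to power is negligible for δ > 0.)
δ = d·√n ⇒ d = δ/√n = 2.802/√246 = 0.1786.

d ≈ 0.179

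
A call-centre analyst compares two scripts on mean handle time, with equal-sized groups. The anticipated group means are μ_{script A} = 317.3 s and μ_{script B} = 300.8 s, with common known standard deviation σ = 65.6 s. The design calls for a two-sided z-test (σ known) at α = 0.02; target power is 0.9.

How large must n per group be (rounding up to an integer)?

n = 412 per group

Standardized effect: d = |μ_{script A} − μ_{script B}| / σ = |317.3 − 300.8| / 65.6 = 0.2515
Set Φ(δ − 2.326) = 0.9; then δ − 2.326 = Φ⁻¹(0.9) = 1.282, giving δ = 3.608.
(Ignoring the negligible lower-tail rejection probability gives the usual closed-form inversion.)
δ = d·√(n/2) ⇒ n = 2(δ/d)² = 2 × (3.608 / 0.2515)² = 411.51.
Rounding up, n = 412 per group.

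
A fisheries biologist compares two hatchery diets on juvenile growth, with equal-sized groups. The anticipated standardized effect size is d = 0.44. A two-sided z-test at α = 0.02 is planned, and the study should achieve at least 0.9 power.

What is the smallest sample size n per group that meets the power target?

For power 0.9 need Φ(δ − z_{0.01}) = 0.9, so δ = z_{0.01} + z_{0.10} = 2.326 + 1.282 = 3.608.
(For δ > 0 the lower-tail rejection region contributes negligibly to power, so the one-term inversion is standard.)
δ = d·√(n/2) ⇒ n = 2(δ/d)² = 2 × (3.608 / 0.44)² = 134.47.
Rounding up, n = 135 per group.

n = 135 per group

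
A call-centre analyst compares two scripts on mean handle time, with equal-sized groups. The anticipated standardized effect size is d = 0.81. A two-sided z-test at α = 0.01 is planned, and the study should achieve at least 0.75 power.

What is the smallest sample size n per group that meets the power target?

n = 33 per group

Set Φ(δ − 2.576) = 0.75; then δ − 2.576 = Φ⁻¹(0.75) = 0.674, giving δ = 3.250.
(Ignoring the negligible lower-tail rejection probability gives the usual closed-form inversion.)
δ = d·√(n/2) ⇒ n = 2(δ/d)² = 2 × (3.250 / 0.81)² = 32.20.
Round up to the next whole unit.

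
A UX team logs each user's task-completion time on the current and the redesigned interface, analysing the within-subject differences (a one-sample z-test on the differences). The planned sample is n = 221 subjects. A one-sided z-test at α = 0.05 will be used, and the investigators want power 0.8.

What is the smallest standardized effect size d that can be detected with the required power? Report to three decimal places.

d ≈ 0.167

Required noncentrality: δ = z_{0.05} + z_{0.20} = 1.645 + 0.842 = 2.486.
δ = d·√n ⇒ d = δ/√n = 2.486/√221 = 0.1673.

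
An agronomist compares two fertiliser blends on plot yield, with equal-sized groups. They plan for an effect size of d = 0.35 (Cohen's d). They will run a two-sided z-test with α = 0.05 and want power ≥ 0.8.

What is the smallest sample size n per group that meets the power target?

For power 0.8 need Φ(δ − z_{0.025}) = 0.8, so δ = z_{0.025} + z_{0.20} = 1.960 + 0.842 = 2.802.
(Ignoring the negligible lower-tail rejection probability gives the usual closed-form inversion.)
δ = d·√(n/2) ⇒ n = 2(δ/d)² = 2 × (2.802 / 0.35)² = 128.14.
Rounding up, n = 129 per group.

n = 129 per group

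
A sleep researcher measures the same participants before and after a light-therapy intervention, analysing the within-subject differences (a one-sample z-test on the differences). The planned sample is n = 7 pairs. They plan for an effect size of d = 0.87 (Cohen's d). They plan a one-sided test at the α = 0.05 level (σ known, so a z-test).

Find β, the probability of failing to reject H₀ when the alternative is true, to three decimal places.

β ≈ 0.256

Noncentrality parameter: δ = d·√n = 0.87 × √7 = 2.3018
One-sided α = 0.05 → critical value z_{0.05} = 1.645.
Power = Φ(δ − 1.645) = Φ(0.657) = 0.7444.
Type II error: β = 1 − power = 1 − 0.7444 = 0.2556.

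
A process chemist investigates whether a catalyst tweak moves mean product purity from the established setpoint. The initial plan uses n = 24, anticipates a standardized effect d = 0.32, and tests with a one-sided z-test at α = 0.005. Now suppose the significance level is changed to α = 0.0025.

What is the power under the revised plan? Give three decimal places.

δ = d·√n = 0.32 × √24 = 1.5677 (unchanged). New critical value: z_{0.0025} = 2.807.
Revised power = P(Z > 2.807 − δ) = Φ(-1.239) = 0.1076.

Power ≈ 0.108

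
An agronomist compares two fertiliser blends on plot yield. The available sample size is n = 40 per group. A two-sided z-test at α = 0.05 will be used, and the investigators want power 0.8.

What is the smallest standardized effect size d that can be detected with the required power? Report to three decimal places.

d ≈ 0.626

Required noncentrality: δ = z_{0.025} + z_{0.20} = 1.960 + 0.842 = 2.802.
(Lower-tail contribution to power is negligible for δ > 0.)
δ = d·√(n/2) ⇒ d = δ/√(n/2) = 2.802/√(40/2) = 0.6265.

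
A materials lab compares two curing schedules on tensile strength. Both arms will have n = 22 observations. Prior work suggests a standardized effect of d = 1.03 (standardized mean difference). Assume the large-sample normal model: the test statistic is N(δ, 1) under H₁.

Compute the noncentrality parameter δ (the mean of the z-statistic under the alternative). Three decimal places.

δ ≈ 3.416

δ = d·√(n/2) = 1.03 × √(22/2) = 3.4161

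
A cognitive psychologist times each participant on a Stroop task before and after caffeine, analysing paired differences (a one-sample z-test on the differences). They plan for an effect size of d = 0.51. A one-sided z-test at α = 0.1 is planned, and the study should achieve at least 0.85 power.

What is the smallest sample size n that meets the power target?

n = 21

For power 0.85 need Φ(δ − z_{0.1}) = 0.85, so δ = z_{0.1} + z_{0.15} = 1.282 + 1.036 = 2.318.
δ = d·√n ⇒ n = (δ/d)² = (2.318 / 0.51)² = 20.66.
Rounding up, n = 21.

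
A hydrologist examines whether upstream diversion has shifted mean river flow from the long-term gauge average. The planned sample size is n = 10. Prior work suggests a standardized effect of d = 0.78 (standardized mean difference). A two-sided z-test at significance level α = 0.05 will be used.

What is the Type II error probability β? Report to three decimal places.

Noncentrality parameter: δ = d·√n = 0.78 × √10 = 2.4666
Two-sided α = 0.05 → critical value z_{0.025} = 1.960.
Power = Φ(δ − 1.960) + Φ(−δ − 1.960) = Φ(0.507) + Φ(-4.427) = 0.6938 + 0.0000 = 0.6938.
Type II error: β = 1 − power = 1 − 0.6938 = 0.3062.

β ≈ 0.306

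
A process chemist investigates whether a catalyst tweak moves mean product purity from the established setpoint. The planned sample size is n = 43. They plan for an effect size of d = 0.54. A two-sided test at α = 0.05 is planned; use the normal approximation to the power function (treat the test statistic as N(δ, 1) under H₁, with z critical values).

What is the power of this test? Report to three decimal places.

Noncentrality parameter: δ = d·√n = 0.54 × √43 = 3.5410
Two-sided α = 0.05 → critical value z_{0.025} = 1.960.
Power = Φ(δ − 1.960) + Φ(−δ − 1.960) = Φ(1.581) + Φ(-5.501) = 0.9431 + 0.0000 = 0.9431.

Power ≈ 0.943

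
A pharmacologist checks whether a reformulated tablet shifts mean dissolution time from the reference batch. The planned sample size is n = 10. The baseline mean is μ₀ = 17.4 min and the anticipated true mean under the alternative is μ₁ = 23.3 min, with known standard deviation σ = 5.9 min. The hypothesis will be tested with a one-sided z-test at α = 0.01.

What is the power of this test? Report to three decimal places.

Standardized effect: d = |μ₁ − μ₀| / σ = |23.3 − 17.4| / 5.9 = 1.0000
Noncentrality parameter: δ = d·√n = 1.0000 × √10 = 3.1623
One-sided α = 0.01 → critical value z_{0.01} = 2.326.
Power = P(Z > 2.326 − δ) = Φ(0.836) = 0.7984.

Power ≈ 0.798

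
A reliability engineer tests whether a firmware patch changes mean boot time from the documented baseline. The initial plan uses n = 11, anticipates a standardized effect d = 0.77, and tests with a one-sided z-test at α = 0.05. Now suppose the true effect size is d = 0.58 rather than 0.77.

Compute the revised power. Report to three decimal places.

Power ≈ 0.610

With d = 0.58: δ = d·√n = 0.58 × √11 = 1.9236. Critical value z_{0.05} = 1.645.
Revised power = P(Z > 1.645 − δ) = Φ(0.279) = 0.6098.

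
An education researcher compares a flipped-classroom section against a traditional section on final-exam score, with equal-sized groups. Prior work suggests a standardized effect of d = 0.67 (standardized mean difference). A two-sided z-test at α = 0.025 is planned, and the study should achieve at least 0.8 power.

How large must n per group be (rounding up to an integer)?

For power 0.8 need Φ(δ − z_{0.0125}) = 0.8, so δ = z_{0.0125} + z_{0.20} = 2.241 + 0.842 = 3.083.
(For δ > 0 the lower-tail rejection region contributes negligibly to power, so the one-term inversion is standard.)
δ = d·√(n/2) ⇒ n = 2(δ/d)² = 2 × (3.083 / 0.67)² = 42.35.
Rounding up, n = 43 per group.

n = 43 per group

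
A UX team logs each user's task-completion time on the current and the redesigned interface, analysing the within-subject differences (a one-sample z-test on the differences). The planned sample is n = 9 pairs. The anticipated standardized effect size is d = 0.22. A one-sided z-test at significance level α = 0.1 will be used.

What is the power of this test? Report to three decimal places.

Noncentrality parameter: δ = d·√n = 0.22 × √9 = 0.6600
One-sided α = 0.1 → critical value z_{0.1} = 1.282.
Power = Φ(δ − 1.282) = Φ(-0.622) = 0.2671.

Power ≈ 0.267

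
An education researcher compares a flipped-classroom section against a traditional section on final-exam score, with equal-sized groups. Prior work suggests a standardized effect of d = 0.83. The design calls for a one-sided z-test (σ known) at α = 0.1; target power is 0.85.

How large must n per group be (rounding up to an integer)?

Set Φ(δ − 1.282) = 0.85; then δ − 1.282 = Φ⁻¹(0.85) = 1.036, giving δ = 2.318.
δ = d·√(n/2) ⇒ n = 2(δ/d)² = 2 × (2.318 / 0.83)² = 15.60.
Rounding up, n = 16 per group.

n = 16 per group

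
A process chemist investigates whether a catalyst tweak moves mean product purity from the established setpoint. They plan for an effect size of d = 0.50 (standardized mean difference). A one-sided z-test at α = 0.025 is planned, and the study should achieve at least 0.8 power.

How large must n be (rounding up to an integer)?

Set Φ(δ − 1.960) = 0.8; then δ − 1.960 = Φ⁻¹(0.8) = 0.842, giving δ = 2.802.
δ = d·√n ⇒ n = (δ/d)² = (2.802 / 0.50)² = 31.40.
Round up to the next whole unit.

n = 32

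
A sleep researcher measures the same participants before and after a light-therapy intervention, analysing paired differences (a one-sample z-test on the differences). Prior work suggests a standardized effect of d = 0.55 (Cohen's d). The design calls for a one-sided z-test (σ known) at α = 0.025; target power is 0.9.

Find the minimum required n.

n = 35

Set Φ(δ − 1.960) = 0.9; then δ − 1.960 = Φ⁻¹(0.9) = 1.282, giving δ = 3.242.
δ = d·√n ⇒ n = (δ/d)² = (3.242 / 0.55)² = 34.74.
Round up to the next whole unit.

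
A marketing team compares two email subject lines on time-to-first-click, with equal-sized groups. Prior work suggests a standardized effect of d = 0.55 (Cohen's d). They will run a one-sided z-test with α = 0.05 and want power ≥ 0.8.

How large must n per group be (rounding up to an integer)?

n = 41 per group

For power 0.8 need Φ(δ − z_{0.05}) = 0.8, so δ = z_{0.05} + z_{0.20} = 1.645 + 0.842 = 2.486.
δ = d·√(n/2) ⇒ n = 2(δ/d)² = 2 × (2.486 / 0.55)² = 40.88.
Round up to the next whole unit.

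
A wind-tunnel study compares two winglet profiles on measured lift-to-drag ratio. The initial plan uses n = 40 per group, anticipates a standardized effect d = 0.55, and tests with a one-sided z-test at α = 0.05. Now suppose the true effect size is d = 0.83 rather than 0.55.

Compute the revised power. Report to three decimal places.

With d = 0.83: δ = d·√(n/2) = 0.83 × √(40/2) = 3.7119. Critical value z_{0.05} = 1.645.
Revised power = P(Z > 1.645 − δ) = Φ(2.067) = 0.9806.

Power ≈ 0.981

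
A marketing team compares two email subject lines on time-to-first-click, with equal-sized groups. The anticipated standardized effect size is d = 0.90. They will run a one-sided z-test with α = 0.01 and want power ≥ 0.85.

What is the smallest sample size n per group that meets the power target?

Set Φ(δ − 2.326) = 0.85; then δ − 2.326 = Φ⁻¹(0.85) = 1.036, giving δ = 3.363.
δ = d·√(n/2) ⇒ n = 2(δ/d)² = 2 × (3.363 / 0.90)² = 27.92.
Rounding up, n = 28 per group.

n = 28 per group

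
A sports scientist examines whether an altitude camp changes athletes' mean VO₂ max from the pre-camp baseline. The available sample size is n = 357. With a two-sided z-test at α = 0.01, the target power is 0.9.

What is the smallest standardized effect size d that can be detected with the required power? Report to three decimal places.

d ≈ 0.204

Required noncentrality: δ = z_{0.005} + z_{0.10} = 2.576 + 1.282 = 3.857.
(Lower-tail contribution to power is negligible for δ > 0.)
δ = d·√n ⇒ d = δ/√n = 3.857/√357 = 0.2042.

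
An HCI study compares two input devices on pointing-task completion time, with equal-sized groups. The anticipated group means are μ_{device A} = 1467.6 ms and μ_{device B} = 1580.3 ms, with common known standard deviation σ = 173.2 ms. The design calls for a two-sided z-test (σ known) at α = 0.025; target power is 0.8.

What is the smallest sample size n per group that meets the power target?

n = 45 per group

Standardized effect: d = |μ_{device A} − μ_{device B}| / σ = |1467.6 − 1580.3| / 173.2 = 0.6507
Set Φ(δ − 2.241) = 0.8; then δ − 2.241 = Φ⁻¹(0.8) = 0.842, giving δ = 3.083.
(For δ > 0 the lower-tail rejection region contributes negligibly to power, so the one-term inversion is standard.)
δ = d·√(n/2) ⇒ n = 2(δ/d)² = 2 × (3.083 / 0.6507)² = 44.90.
Round up to the next whole unit.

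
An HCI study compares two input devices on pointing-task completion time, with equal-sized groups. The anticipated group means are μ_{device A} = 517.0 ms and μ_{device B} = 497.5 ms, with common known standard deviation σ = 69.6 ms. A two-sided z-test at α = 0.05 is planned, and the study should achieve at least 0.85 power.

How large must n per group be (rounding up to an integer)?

Standardized effect: d = |μ_{device A} − μ_{device B}| / σ = |517.0 − 497.5| / 69.6 = 0.2802
For power 0.85 need Φ(δ − z_{0.025}) = 0.85, so δ = z_{0.025} + z_{0.15} = 1.960 + 1.036 = 2.996.
(Ignoring the negligible lower-tail rejection probability gives the usual closed-form inversion.)
δ = d·√(n/2) ⇒ n = 2(δ/d)² = 2 × (2.996 / 0.2802)² = 228.76.
Round up to the next whole unit.

n = 229 per group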